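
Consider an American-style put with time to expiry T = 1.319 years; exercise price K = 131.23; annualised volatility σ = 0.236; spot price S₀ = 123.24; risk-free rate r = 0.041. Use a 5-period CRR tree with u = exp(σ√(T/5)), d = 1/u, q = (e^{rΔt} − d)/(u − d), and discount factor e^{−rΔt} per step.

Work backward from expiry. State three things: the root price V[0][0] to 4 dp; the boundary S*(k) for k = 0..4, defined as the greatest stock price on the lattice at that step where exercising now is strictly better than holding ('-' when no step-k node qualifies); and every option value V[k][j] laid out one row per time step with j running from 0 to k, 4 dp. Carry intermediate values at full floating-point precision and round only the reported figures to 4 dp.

price = 15.0422
boundary = - - 96.7091 109.1716 96.7091
tree:
15.0422
23.2904 7.5763
34.5209 13.1844 2.4440
45.5607 22.0584 5.0885 0.0000
55.3403 34.5209 10.5946 0.0000 0.0000
64.0034 45.5607 22.0584 0.0000 0.0000 0.0000

Δt=0.26380, u=1.12887, d=0.88585, q=0.51448, disc=e^(-rΔt)=0.98924
k=5 terminal: V=max(K-S,0) → 64.0034 45.5607 22.0584 0.0000 0.0000 0.0000
k=4: j=0 S=75.8897 intr=55.3403 cont=53.9286 V=55.3403[EX]; j=1 S=96.7091 intr=34.5209 cont=33.1092 V=34.5209[EX]; j=2 S=123.2400 intr=7.9900 cont=10.5946 V=10.5946[hold]; j=3 S=157.0493 intr=0.0000 cont=0.0000 V=0.0000[hold]; j=4 S=200.1338 intr=0.0000 cont=0.0000 V=0.0000[hold]  S*(4)=96.7091
k=3: j=0 S=85.6693 intr=45.5607 cont=44.1490 V=45.5607[EX]; j=1 S=109.1716 intr=22.0584 cont=21.9723 V=22.0584[EX]; j=2 S=139.1214 intr=0.0000 cont=5.0885 V=5.0885[hold]; j=3 S=177.2875 intr=0.0000 cont=0.0000 V=0.0000[hold]  S*(3)=109.1716
k=2: j=0 S=96.7091 intr=34.5209 cont=33.1092 V=34.5209[EX]; j=1 S=123.2400 intr=7.9900 cont=13.1844 V=13.1844[hold]; j=2 S=157.0493 intr=0.0000 cont=2.4440 V=2.4440[hold]  S*(2)=96.7091
k=1: j=0 S=109.1716 intr=22.0584 cont=23.2904 V=23.2904[hold]; j=1 S=139.1214 intr=0.0000 cont=7.5763 V=7.5763[hold]  S*(1)=-
k=0: j=0 S=123.2400 intr=7.9900 cont=15.0422 V=15.0422[hold]  S*(0)=-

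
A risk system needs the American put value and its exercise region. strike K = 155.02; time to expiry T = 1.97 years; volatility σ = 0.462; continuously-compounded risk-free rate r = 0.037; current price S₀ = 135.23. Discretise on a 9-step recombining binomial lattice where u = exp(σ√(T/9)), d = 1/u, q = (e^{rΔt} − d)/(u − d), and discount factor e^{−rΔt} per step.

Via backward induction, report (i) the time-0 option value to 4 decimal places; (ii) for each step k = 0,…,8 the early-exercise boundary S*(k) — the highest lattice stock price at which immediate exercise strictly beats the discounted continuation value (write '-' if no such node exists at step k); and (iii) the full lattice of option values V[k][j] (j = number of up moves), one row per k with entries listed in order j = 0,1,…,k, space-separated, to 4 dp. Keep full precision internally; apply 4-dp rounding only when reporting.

Δt=0.21889, u=1.24129, d=0.80562, q=0.46484, disc=e^(-rΔt)=0.99193
k=9 terminal: V=max(K-S,0) → 135.6905 125.2372 109.1308 84.3141 46.0767 0.0000 0.0000 0.0000 0.0000 0.0000
k=8: j=0 S=23.9935 intr=131.0265 cont=129.7761 V=131.0265[EX]; j=1 S=36.9691 intr=118.0509 cont=116.8005 V=118.0509[EX]; j=2 S=56.9617 intr=98.0583 cont=96.8078 V=98.0583[EX]; j=3 S=87.7664 intr=67.2536 cont=66.0032 V=67.2536[EX]; j=4 S=135.2300 intr=19.7900 cont=24.4596 V=24.4596[hold]; j=5 S=208.3617 intr=0.0000 cont=0.0000 V=0.0000[hold]; j=6 S=321.0427 intr=0.0000 cont=0.0000 V=0.0000[hold]; j=7 S=494.6611 intr=0.0000 cont=0.0000 V=0.0000[hold]; j=8 S=762.1714 intr=0.0000 cont=0.0000 V=0.0000[hold]  S*(8)=87.7664
k=7: j=0 S=29.7828 intr=125.2372 cont=123.9868 V=125.2372[EX]; j=1 S=45.8892 intr=109.1308 cont=107.8803 V=109.1308[EX]; j=2 S=70.7059 intr=84.3141 cont=83.0637 V=84.3141[EX]; j=3 S=108.9433 intr=46.0767 cont=46.9794 V=46.9794[hold]; j=4 S=167.8593 intr=0.0000 cont=12.9843 V=12.9843[hold]; j=5 S=258.6368 intr=0.0000 cont=0.0000 V=0.0000[hold]; j=6 S=398.5064 intr=0.0000 cont=0.0000 V=0.0000[hold]; j=7 S=614.0167 intr=0.0000 cont=0.0000 V=0.0000[hold]  S*(7)=70.7059
k=6: j=0 S=36.9691 intr=118.0509 cont=116.8005 V=118.0509[EX]; j=1 S=56.9617 intr=98.0583 cont=96.8078 V=98.0583[EX]; j=2 S=87.7664 intr=67.2536 cont=66.4194 V=67.2536[EX]; j=3 S=135.2300 intr=19.7900 cont=30.9257 V=30.9257[hold]; j=4 S=208.3617 intr=0.0000 cont=6.8927 V=6.8927[hold]; j=5 S=321.0427 intr=0.0000 cont=0.0000 V=0.0000[hold]; j=6 S=494.6611 intr=0.0000 cont=0.0000 V=0.0000[hold]  S*(6)=87.7664
k=5: j=0 S=45.8892 intr=109.1308 cont=107.8803 V=109.1308[EX]; j=1 S=70.7059 intr=84.3141 cont=83.0637 V=84.3141[EX]; j=2 S=108.9433 intr=46.0767 cont=49.9608 V=49.9608[hold]; j=3 S=167.8593 intr=0.0000 cont=19.5949 V=19.5949[hold]; j=4 S=258.6368 intr=0.0000 cont=3.6589 V=3.6589[hold]; j=5 S=398.5064 intr=0.0000 cont=0.0000 V=0.0000[hold]  S*(5)=70.7059
k=4: j=0 S=56.9617 intr=98.0583 cont=96.8078 V=98.0583[EX]; j=1 S=87.7664 intr=67.2536 cont=67.7941 V=67.7941[hold]; j=2 S=135.2300 intr=19.7900 cont=35.5565 V=35.5565[hold]; j=3 S=208.3617 intr=0.0000 cont=12.0890 V=12.0890[hold]; j=4 S=321.0427 intr=0.0000 cont=1.9423 V=1.9423[hold]  S*(4)=56.9617
k=3: j=0 S=70.7059 intr=84.3141 cont=83.3129 V=84.3141[EX]; j=1 S=108.9433 intr=46.0767 cont=52.3829 V=52.3829[hold]; j=2 S=167.8593 intr=0.0000 cont=24.4491 V=24.4491[hold]; j=3 S=258.6368 intr=0.0000 cont=7.3130 V=7.3130[hold]  S*(3)=70.7059
k=2: j=0 S=87.7664 intr=67.2536 cont=68.9109 V=68.9109[hold]; j=1 S=135.2300 intr=19.7900 cont=39.0805 V=39.0805[hold]; j=2 S=208.3617 intr=0.0000 cont=16.3507 V=16.3507[hold]  S*(2)=-
k=1: j=0 S=108.9433 intr=46.0767 cont=54.6006 V=54.6006[hold]; j=1 S=167.8593 intr=0.0000 cont=28.2848 V=28.2848[hold]  S*(1)=-
k=0: j=0 S=135.2300 intr=19.7900 cont=42.0263 V=42.0263[hold]  S*(0)=-

price = 42.0263
boundary = - - - 70.7059 56.9617 70.7059 87.7664 70.7059 87.7664
tree:
42.0263
54.6006 28.2848
68.9109 39.0805 16.3507
84.3141 52.3829 24.4491 7.3130
98.0583 67.7941 35.5565 12.0890 1.9423
109.1308 84.3141 49.9608 19.5949 3.6589 0.0000
118.0509 98.0583 67.2536 30.9257 6.8927 0.0000 0.0000
125.2372 109.1308 84.3141 46.9794 12.9843 0.0000 0.0000 0.0000
131.0265 118.0509 98.0583 67.2536 24.4596 0.0000 0.0000 0.0000 0.0000
135.6905 125.2372 109.1308 84.3141 46.0767 0.0000 0.0000 0.0000 0.0000 0.0000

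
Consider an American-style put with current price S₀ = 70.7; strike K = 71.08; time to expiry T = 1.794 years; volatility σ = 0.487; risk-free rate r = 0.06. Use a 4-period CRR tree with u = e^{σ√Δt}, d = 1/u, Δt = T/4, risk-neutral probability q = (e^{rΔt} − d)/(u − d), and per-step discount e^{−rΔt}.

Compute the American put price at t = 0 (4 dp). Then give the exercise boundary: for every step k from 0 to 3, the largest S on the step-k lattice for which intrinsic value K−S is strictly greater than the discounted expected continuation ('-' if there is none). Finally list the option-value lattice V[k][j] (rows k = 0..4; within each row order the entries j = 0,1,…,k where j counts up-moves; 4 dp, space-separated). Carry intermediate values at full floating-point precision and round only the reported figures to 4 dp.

params: Δt=0.44850 u=1.38562 d=0.72170 q=0.46026 e^(-rΔt)=0.97345
t_4 payoffs: 51.9000 34.2558 0.3800 0.0000 0.0000
t_3: node(3,0) S=26.5761 payoff=44.5039 vs cont=42.6167 → 44.5039 [stop]  node(3,1) S=51.0242 payoff=20.0558 vs cont=18.1685 → 20.0558 [stop]  node(3,2) S=97.9630 payoff=0.0000 vs cont=0.1997 → 0.1997 [wait]  node(3,3) S=188.0822 payoff=0.0000 vs cont=0.0000 → 0.0000 [wait]  ⇒ S*(3)=51.0242
t_2: node(2,0) S=36.8242 payoff=34.2558 vs cont=32.3685 → 34.2558 [stop]  node(2,1) S=70.7000 payoff=0.3800 vs cont=10.6269 → 10.6269 [wait]  node(2,2) S=135.7391 payoff=0.0000 vs cont=0.1049 → 0.1049 [wait]  ⇒ S*(2)=36.8242
t_1: node(1,0) S=51.0242 payoff=20.0558 vs cont=22.7595 → 22.7595 [wait]  node(1,1) S=97.9630 payoff=0.0000 vs cont=5.6305 → 5.6305 [wait]  ⇒ S*(1)=-
t_0: node(0,0) S=70.7000 payoff=0.3800 vs cont=14.4807 → 14.4807 [wait]  ⇒ S*(0)=-

price = 14.4807
boundary = - - 36.8242 51.0242
tree:
14.4807
22.7595 5.6305
34.2558 10.6269 0.1049
44.5039 20.0558 0.1997 0.0000
51.9000 34.2558 0.3800 0.0000 0.0000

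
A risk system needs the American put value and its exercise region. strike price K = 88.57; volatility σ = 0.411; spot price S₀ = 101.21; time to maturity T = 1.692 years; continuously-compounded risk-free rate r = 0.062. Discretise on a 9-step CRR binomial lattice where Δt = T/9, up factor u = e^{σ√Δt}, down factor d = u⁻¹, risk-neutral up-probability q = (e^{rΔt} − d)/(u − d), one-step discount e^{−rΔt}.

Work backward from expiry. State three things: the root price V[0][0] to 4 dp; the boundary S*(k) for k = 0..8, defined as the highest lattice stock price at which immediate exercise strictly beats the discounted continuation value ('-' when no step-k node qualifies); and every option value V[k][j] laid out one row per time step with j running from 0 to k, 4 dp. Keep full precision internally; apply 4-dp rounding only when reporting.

price = 10.9332
boundary = - - - - 49.6191 59.2984 49.6191 59.2984 70.8657
tree:
10.9332
15.7117 6.1879
21.9684 9.5322 2.8317
29.7701 14.3198 4.7438 0.8959
38.9509 20.8638 7.8058 1.6488 0.1284
47.0502 29.2716 12.5535 3.0177 0.2539 0.0000
53.8274 38.9509 19.5840 5.4872 0.5021 0.0000 0.0000
59.4984 47.0502 29.2716 9.9017 0.9927 0.0000 0.0000 0.0000
64.2438 53.8274 38.9509 17.7043 1.9627 0.0000 0.0000 0.0000 0.0000
68.2145 59.4984 47.0502 29.2716 3.8805 0.0000 0.0000 0.0000 0.0000 0.0000

params: Δt=0.18800 u=1.19507 d=0.83677 q=0.48829 e^(-rΔt)=0.98841
t_9 payoffs: 68.2145 59.4984 47.0502 29.2716 3.8805 0.0000 0.0000 0.0000 0.0000 0.0000
t_8: node(8,0) S=24.3262 payoff=64.2438 vs cont=63.2174 → 64.2438 [stop]  node(8,1) S=34.7426 payoff=53.8274 vs cont=52.8011 → 53.8274 [stop]  node(8,2) S=49.6191 payoff=38.9509 vs cont=37.9245 → 38.9509 [stop]  node(8,3) S=70.8657 payoff=17.7043 vs cont=16.6779 → 17.7043 [stop]  node(8,4) S=101.2100 payoff=0.0000 vs cont=1.9627 → 1.9627 [wait]  node(8,5) S=144.5475 payoff=0.0000 vs cont=0.0000 → 0.0000 [wait]  node(8,6) S=206.4419 payoff=0.0000 vs cont=0.0000 → 0.0000 [wait]  node(8,7) S=294.8391 payoff=0.0000 vs cont=0.0000 → 0.0000 [wait]  node(8,8) S=421.0874 payoff=0.0000 vs cont=0.0000 → 0.0000 [wait]  ⇒ S*(8)=70.8657
t_7: node(7,0) S=29.0716 payoff=59.4984 vs cont=58.4721 → 59.4984 [stop]  node(7,1) S=41.5198 payoff=47.0502 vs cont=46.0238 → 47.0502 [stop]  node(7,2) S=59.2984 payoff=29.2716 vs cont=28.2453 → 29.2716 [stop]  node(7,3) S=84.6895 payoff=3.8805 vs cont=9.9017 → 9.9017 [wait]  node(7,4) S=120.9531 payoff=0.0000 vs cont=0.9927 → 0.9927 [wait]  node(7,5) S=172.7445 payoff=0.0000 vs cont=0.0000 → 0.0000 [wait]  node(7,6) S=246.7127 payoff=0.0000 vs cont=0.0000 → 0.0000 [wait]  node(7,7) S=352.3535 payoff=0.0000 vs cont=0.0000 → 0.0000 [wait]  ⇒ S*(7)=59.2984
t_6: node(6,0) S=34.7426 payoff=53.8274 vs cont=52.8011 → 53.8274 [stop]  node(6,1) S=49.6191 payoff=38.9509 vs cont=37.9245 → 38.9509 [stop]  node(6,2) S=70.8657 payoff=17.7043 vs cont=19.5840 → 19.5840 [wait]  node(6,3) S=101.2100 payoff=0.0000 vs cont=5.4872 → 5.4872 [wait]  node(6,4) S=144.5475 payoff=0.0000 vs cont=0.5021 → 0.5021 [wait]  node(6,5) S=206.4419 payoff=0.0000 vs cont=0.0000 → 0.0000 [wait]  node(6,6) S=294.8391 payoff=0.0000 vs cont=0.0000 → 0.0000 [wait]  ⇒ S*(6)=49.6191
t_5: node(5,0) S=41.5198 payoff=47.0502 vs cont=46.0238 → 47.0502 [stop]  node(5,1) S=59.2984 payoff=29.2716 vs cont=29.1525 → 29.2716 [stop]  node(5,2) S=84.6895 payoff=3.8805 vs cont=12.5535 → 12.5535 [wait]  node(5,3) S=120.9531 payoff=0.0000 vs cont=3.0177 → 3.0177 [wait]  node(5,4) S=172.7445 payoff=0.0000 vs cont=0.2539 → 0.2539 [wait]  node(5,5) S=246.7127 payoff=0.0000 vs cont=0.0000 → 0.0000 [wait]  ⇒ S*(5)=59.2984
t_4: node(4,0) S=49.6191 payoff=38.9509 vs cont=37.9245 → 38.9509 [stop]  node(4,1) S=70.8657 payoff=17.7043 vs cont=20.8638 → 20.8638 [wait]  node(4,2) S=101.2100 payoff=0.0000 vs cont=7.8058 → 7.8058 [wait]  node(4,3) S=144.5475 payoff=0.0000 vs cont=1.6488 → 1.6488 [wait]  node(4,4) S=206.4419 payoff=0.0000 vs cont=0.1284 → 0.1284 [wait]  ⇒ S*(4)=49.6191
t_3: node(3,0) S=59.2984 payoff=29.2716 vs cont=29.7701 → 29.7701 [wait]  node(3,1) S=84.6895 payoff=3.8805 vs cont=14.3198 → 14.3198 [wait]  node(3,2) S=120.9531 payoff=0.0000 vs cont=4.7438 → 4.7438 [wait]  node(3,3) S=172.7445 payoff=0.0000 vs cont=0.8959 → 0.8959 [wait]  ⇒ S*(3)=-
t_2: node(2,0) S=70.8657 payoff=17.7043 vs cont=21.9684 → 21.9684 [wait]  node(2,1) S=101.2100 payoff=0.0000 vs cont=9.5322 → 9.5322 [wait]  node(2,2) S=144.5475 payoff=0.0000 vs cont=2.8317 → 2.8317 [wait]  ⇒ S*(2)=-
t_1: node(1,0) S=84.6895 payoff=3.8805 vs cont=15.7117 → 15.7117 [wait]  node(1,1) S=120.9531 payoff=0.0000 vs cont=6.1879 → 6.1879 [wait]  ⇒ S*(1)=-
t_0: node(0,0) S=101.2100 payoff=0.0000 vs cont=10.9332 → 10.9332 [wait]  ⇒ S*(0)=-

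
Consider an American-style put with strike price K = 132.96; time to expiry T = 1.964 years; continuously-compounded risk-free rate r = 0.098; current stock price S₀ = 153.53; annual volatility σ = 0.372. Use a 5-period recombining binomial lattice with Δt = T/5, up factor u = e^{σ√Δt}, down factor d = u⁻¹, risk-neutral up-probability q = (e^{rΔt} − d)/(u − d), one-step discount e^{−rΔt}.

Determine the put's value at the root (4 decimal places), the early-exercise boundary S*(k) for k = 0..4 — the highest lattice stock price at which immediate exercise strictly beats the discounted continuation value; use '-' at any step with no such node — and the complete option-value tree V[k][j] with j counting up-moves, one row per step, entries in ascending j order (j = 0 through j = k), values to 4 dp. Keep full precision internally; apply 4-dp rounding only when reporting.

params: Δt=0.39280 u=1.26257 d=0.79204 q=0.52538 e^(-rΔt)=0.96224
t_5 payoffs: 85.1056 56.6765 11.3585 0.0000 0.0000 0.0000
t_4: node(4,0) S=60.4194 payoff=72.5406 vs cont=67.5196 → 72.5406 [stop]  node(4,1) S=96.3130 payoff=36.6470 vs cont=31.6261 → 36.6470 [stop]  node(4,2) S=153.5300 payoff=0.0000 vs cont=5.1874 → 5.1874 [wait]  node(4,3) S=244.7381 payoff=0.0000 vs cont=0.0000 → 0.0000 [wait]  node(4,4) S=390.1306 payoff=0.0000 vs cont=0.0000 → 0.0000 [wait]  ⇒ S*(4)=96.3130
t_3: node(3,0) S=76.2835 payoff=56.6765 vs cont=51.6555 → 56.6765 [stop]  node(3,1) S=121.6015 payoff=11.3585 vs cont=19.3589 → 19.3589 [wait]  node(3,2) S=193.8418 payoff=0.0000 vs cont=2.3690 → 2.3690 [wait]  node(3,3) S=308.9981 payoff=0.0000 vs cont=0.0000 → 0.0000 [wait]  ⇒ S*(3)=76.2835
t_2: node(2,0) S=96.3130 payoff=36.6470 vs cont=35.6706 → 36.6470 [stop]  node(2,1) S=153.5300 payoff=0.0000 vs cont=10.0388 → 10.0388 [wait]  node(2,2) S=244.7381 payoff=0.0000 vs cont=1.0819 → 1.0819 [wait]  ⇒ S*(2)=96.3130
t_1: node(1,0) S=121.6015 payoff=11.3585 vs cont=21.8115 → 21.8115 [wait]  node(1,1) S=193.8418 payoff=0.0000 vs cont=5.1316 → 5.1316 [wait]  ⇒ S*(1)=-
t_0: node(0,0) S=153.5300 payoff=0.0000 vs cont=12.5555 → 12.5555 [wait]  ⇒ S*(0)=-

price = 12.5555
boundary = - - 96.3130 76.2835 96.3130
tree:
12.5555
21.8115 5.1316
36.6470 10.0388 1.0819
56.6765 19.3589 2.3690 0.0000
72.5406 36.6470 5.1874 0.0000 0.0000
85.1056 56.6765 11.3585 0.0000 0.0000 0.0000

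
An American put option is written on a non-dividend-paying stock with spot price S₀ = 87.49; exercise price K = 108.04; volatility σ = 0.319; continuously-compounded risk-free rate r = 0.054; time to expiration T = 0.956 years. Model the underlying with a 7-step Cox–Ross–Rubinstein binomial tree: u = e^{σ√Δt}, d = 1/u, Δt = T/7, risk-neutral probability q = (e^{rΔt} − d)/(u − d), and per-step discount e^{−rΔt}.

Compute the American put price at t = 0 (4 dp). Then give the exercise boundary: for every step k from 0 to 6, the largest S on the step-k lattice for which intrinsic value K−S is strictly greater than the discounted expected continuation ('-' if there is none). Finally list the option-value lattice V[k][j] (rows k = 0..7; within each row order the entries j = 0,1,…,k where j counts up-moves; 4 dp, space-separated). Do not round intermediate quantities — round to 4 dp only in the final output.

Δt=0.13657  u=1.12512  d=0.88880  q=0.50188  discount=0.99265
step 7 (expiry): payoffs max(K−S,0) = 69.7072 59.5148 46.6124 30.2793 9.6034 0.0000 0.0000 0.0000
step 6: (k=6,j=0): S=43.1290, (K−S)⁺=64.9110, hold=64.1172 ⇒ V=64.9110 exercise | (k=6,j=1): S=54.5966, (K−S)⁺=53.4434, hold=52.6496 ⇒ V=53.4434 exercise | (k=6,j=2): S=69.1134, (K−S)⁺=38.9266, hold=38.1328 ⇒ V=38.9266 exercise | (k=6,j=3): S=87.4900, (K−S)⁺=20.5500, hold=19.7562 ⇒ V=20.5500 exercise | (k=6,j=4): S=110.7528, (K−S)⁺=0.0000, hold=4.7485 ⇒ V=4.7485 continue | (k=6,j=5): S=140.2011, (K−S)⁺=0.0000, hold=0.0000 ⇒ V=0.0000 continue | (k=6,j=6): S=177.4793, (K−S)⁺=0.0000, hold=0.0000 ⇒ V=0.0000 continue  boundary S*=87.4900
step 5: (k=5,j=0): S=48.5252, (K−S)⁺=59.5148, hold=58.7210 ⇒ V=59.5148 exercise | (k=5,j=1): S=61.4276, (K−S)⁺=46.6124, hold=45.8185 ⇒ V=46.6124 exercise | (k=5,j=2): S=77.7607, (K−S)⁺=30.2793, hold=29.4854 ⇒ V=30.2793 exercise | (k=5,j=3): S=98.4366, (K−S)⁺=9.6034, hold=12.5267 ⇒ V=12.5267 continue | (k=5,j=4): S=124.6101, (K−S)⁺=0.0000, hold=2.3479 ⇒ V=2.3479 continue | (k=5,j=5): S=157.7428, (K−S)⁺=0.0000, hold=0.0000 ⇒ V=0.0000 continue  boundary S*=77.7607
step 4: (k=4,j=0): S=54.5966, (K−S)⁺=53.4434, hold=52.6496 ⇒ V=53.4434 exercise | (k=4,j=1): S=69.1134, (K−S)⁺=38.9266, hold=38.1328 ⇒ V=38.9266 exercise | (k=4,j=2): S=87.4900, (K−S)⁺=20.5500, hold=21.2125 ⇒ V=21.2125 continue | (k=4,j=3): S=110.7528, (K−S)⁺=0.0000, hold=7.3636 ⇒ V=7.3636 continue | (k=4,j=4): S=140.2011, (K−S)⁺=0.0000, hold=1.1609 ⇒ V=1.1609 continue  boundary S*=69.1134
step 3: (k=3,j=0): S=61.4276, (K−S)⁺=46.6124, hold=45.8185 ⇒ V=46.6124 exercise | (k=3,j=1): S=77.7607, (K−S)⁺=30.2793, hold=29.8155 ⇒ V=30.2793 exercise | (k=3,j=2): S=98.4366, (K−S)⁺=9.6034, hold=14.1572 ⇒ V=14.1572 continue | (k=3,j=3): S=124.6101, (K−S)⁺=0.0000, hold=4.2194 ⇒ V=4.2194 continue  boundary S*=77.7607
step 2: (k=2,j=0): S=69.1134, (K−S)⁺=38.9266, hold=38.1328 ⇒ V=38.9266 exercise | (k=2,j=1): S=87.4900, (K−S)⁺=20.5500, hold=22.0248 ⇒ V=22.0248 continue | (k=2,j=2): S=110.7528, (K−S)⁺=0.0000, hold=9.1022 ⇒ V=9.1022 continue  boundary S*=69.1134
step 1: (k=1,j=0): S=77.7607, (K−S)⁺=30.2793, hold=30.2202 ⇒ V=30.2793 exercise | (k=1,j=1): S=98.4366, (K−S)⁺=9.6034, hold=15.4250 ⇒ V=15.4250 continue  boundary S*=77.7607
step 0: (k=0,j=0): S=87.4900, (K−S)⁺=20.5500, hold=22.6565 ⇒ V=22.6565 continue  boundary S*=-

price = 22.6565
boundary = - 77.7607 69.1134 77.7607 69.1134 77.7607 87.4900
tree:
22.6565
30.2793 15.4250
38.9266 22.0248 9.1022
46.6124 30.2793 14.1572 4.2194
53.4434 38.9266 21.2125 7.3636 1.1609
59.5148 46.6124 30.2793 12.5267 2.3479 0.0000
64.9110 53.4434 38.9266 20.5500 4.7485 0.0000 0.0000
69.7072 59.5148 46.6124 30.2793 9.6034 0.0000 0.0000 0.0000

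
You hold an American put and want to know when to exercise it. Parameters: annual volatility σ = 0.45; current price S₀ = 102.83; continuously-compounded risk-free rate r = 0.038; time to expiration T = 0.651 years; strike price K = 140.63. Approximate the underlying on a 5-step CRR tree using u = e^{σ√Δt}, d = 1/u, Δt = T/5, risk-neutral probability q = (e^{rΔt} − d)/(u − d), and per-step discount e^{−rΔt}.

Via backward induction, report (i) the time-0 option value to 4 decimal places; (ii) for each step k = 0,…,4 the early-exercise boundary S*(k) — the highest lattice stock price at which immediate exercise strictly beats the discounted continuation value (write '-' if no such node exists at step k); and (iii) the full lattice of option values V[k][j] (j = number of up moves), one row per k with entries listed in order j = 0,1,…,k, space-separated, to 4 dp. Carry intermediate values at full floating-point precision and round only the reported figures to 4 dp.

params: Δt=0.13020 u=1.17630 d=0.85012 q=0.47470 e^(-rΔt)=0.99506
t_5 payoffs: 94.9708 77.4522 53.2119 19.6710 0.0000 0.0000
t_4: node(4,0) S=53.7089 payoff=86.9211 vs cont=86.2270 → 86.9211 [stop]  node(4,1) S=74.3161 payoff=66.3139 vs cont=65.6198 → 66.3139 [stop]  node(4,2) S=102.8300 payoff=37.8000 vs cont=37.1059 → 37.8000 [stop]  node(4,3) S=142.2842 payoff=0.0000 vs cont=10.2821 → 10.2821 [wait]  node(4,4) S=196.8763 payoff=0.0000 vs cont=0.0000 → 0.0000 [wait]  ⇒ S*(4)=102.8300
t_3: node(3,0) S=63.1778 payoff=77.4522 vs cont=76.7581 → 77.4522 [stop]  node(3,1) S=87.4181 payoff=53.2119 vs cont=52.5178 → 53.2119 [stop]  node(3,2) S=120.9590 payoff=19.6710 vs cont=24.6152 → 24.6152 [wait]  node(3,3) S=167.3690 payoff=0.0000 vs cont=5.3745 → 5.3745 [wait]  ⇒ S*(3)=87.4181
t_2: node(2,0) S=74.3161 payoff=66.3139 vs cont=65.6198 → 66.3139 [stop]  node(2,1) S=102.8300 payoff=37.8000 vs cont=39.4414 → 39.4414 [wait]  node(2,2) S=142.2842 payoff=0.0000 vs cont=15.4052 → 15.4052 [wait]  ⇒ S*(2)=74.3161
t_1: node(1,0) S=87.4181 payoff=53.2119 vs cont=53.2931 → 53.2931 [wait]  node(1,1) S=120.9590 payoff=19.6710 vs cont=27.8930 → 27.8930 [wait]  ⇒ S*(1)=-
t_0: node(0,0) S=102.8300 payoff=37.8000 vs cont=41.0321 → 41.0321 [wait]  ⇒ S*(0)=-

price = 41.0321
boundary = - - 74.3161 87.4181 102.8300
tree:
41.0321
53.2931 27.8930
66.3139 39.4414 15.4052
77.4522 53.2119 24.6152 5.3745
86.9211 66.3139 37.8000 10.2821 0.0000
94.9708 77.4522 53.2119 19.6710 0.0000 0.0000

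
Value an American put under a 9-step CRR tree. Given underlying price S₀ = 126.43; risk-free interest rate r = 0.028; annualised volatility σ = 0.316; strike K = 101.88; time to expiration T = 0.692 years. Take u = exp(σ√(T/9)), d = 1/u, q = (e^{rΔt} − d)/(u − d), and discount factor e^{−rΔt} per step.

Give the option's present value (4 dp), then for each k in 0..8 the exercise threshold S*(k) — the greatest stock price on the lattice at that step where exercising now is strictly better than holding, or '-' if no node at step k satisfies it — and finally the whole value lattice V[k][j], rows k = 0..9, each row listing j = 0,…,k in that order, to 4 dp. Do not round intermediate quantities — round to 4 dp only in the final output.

price = 3.1459
boundary = - - - - - - 74.7351 81.5791 89.0498
tree:
3.1459
4.8308 1.4088
7.2590 2.3287 0.4592
10.6324 3.7852 0.8252 0.0808
15.1067 6.0294 1.4698 0.1590 0.0000
20.6959 9.3649 2.5896 0.3126 0.0000 0.0000
27.1449 14.0851 4.5009 0.6148 0.0000 0.0000 0.0000
33.4147 20.3009 7.6877 1.2090 0.0000 0.0000 0.0000 0.0000
39.1585 27.1449 12.8302 2.3774 0.0000 0.0000 0.0000 0.0000 0.0000
44.4205 33.4147 20.3009 4.6753 0.0000 0.0000 0.0000 0.0000 0.0000 0.0000

Δt=0.07689, u=1.09158, d=0.91611, q=0.49039, disc=e^(-rΔt)=0.99785
k=9 terminal: V=max(K-S,0) → 44.4205 33.4147 20.3009 4.6753 0.0000 0.0000 0.0000 0.0000 0.0000 0.0000
k=8: j=0 S=62.7215 intr=39.1585 cont=38.9394 V=39.1585[EX]; j=1 S=74.7351 intr=27.1449 cont=26.9258 V=27.1449[EX]; j=2 S=89.0498 intr=12.8302 cont=12.6111 V=12.8302[EX]; j=3 S=106.1064 intr=0.0000 cont=2.3774 V=2.3774[hold]; j=4 S=126.4300 intr=0.0000 cont=0.0000 V=0.0000[hold]; j=5 S=150.6464 intr=0.0000 cont=0.0000 V=0.0000[hold]; j=6 S=179.5011 intr=0.0000 cont=0.0000 V=0.0000[hold]; j=7 S=213.8827 intr=0.0000 cont=0.0000 V=0.0000[hold]; j=8 S=254.8497 intr=0.0000 cont=0.0000 V=0.0000[hold]  S*(8)=89.0498
k=7: j=0 S=68.4653 intr=33.4147 cont=33.1956 V=33.4147[EX]; j=1 S=81.5791 intr=20.3009 cont=20.0818 V=20.3009[EX]; j=2 S=97.2047 intr=4.6753 cont=7.6877 V=7.6877[hold]; j=3 S=115.8233 intr=0.0000 cont=1.2090 V=1.2090[hold]; j=4 S=138.0080 intr=0.0000 cont=0.0000 V=0.0000[hold]; j=5 S=164.4421 intr=0.0000 cont=0.0000 V=0.0000[hold]; j=6 S=195.9392 intr=0.0000 cont=0.0000 V=0.0000[hold]; j=7 S=233.4694 intr=0.0000 cont=0.0000 V=0.0000[hold]  S*(7)=81.5791
k=6: j=0 S=74.7351 intr=27.1449 cont=26.9258 V=27.1449[EX]; j=1 S=89.0498 intr=12.8302 cont=14.0851 V=14.0851[hold]; j=2 S=106.1064 intr=0.0000 cont=4.5009 V=4.5009[hold]; j=3 S=126.4300 intr=0.0000 cont=0.6148 V=0.6148[hold]; j=4 S=150.6464 intr=0.0000 cont=0.0000 V=0.0000[hold]; j=5 S=179.5011 intr=0.0000 cont=0.0000 V=0.0000[hold]; j=6 S=213.8827 intr=0.0000 cont=0.0000 V=0.0000[hold]  S*(6)=74.7351
k=5: j=0 S=81.5791 intr=20.3009 cont=20.6959 V=20.6959[hold]; j=1 S=97.2047 intr=4.6753 cont=9.3649 V=9.3649[hold]; j=2 S=115.8233 intr=0.0000 cont=2.5896 V=2.5896[hold]; j=3 S=138.0080 intr=0.0000 cont=0.3126 V=0.3126[hold]; j=4 S=164.4421 intr=0.0000 cont=0.0000 V=0.0000[hold]; j=5 S=195.9392 intr=0.0000 cont=0.0000 V=0.0000[hold]  S*(5)=-
k=4: j=0 S=89.0498 intr=12.8302 cont=15.1067 V=15.1067[hold]; j=1 S=106.1064 intr=0.0000 cont=6.0294 V=6.0294[hold]; j=2 S=126.4300 intr=0.0000 cont=1.4698 V=1.4698[hold]; j=3 S=150.6464 intr=0.0000 cont=0.1590 V=0.1590[hold]; j=4 S=179.5011 intr=0.0000 cont=0.0000 V=0.0000[hold]  S*(4)=-
k=3: j=0 S=97.2047 intr=4.6753 cont=10.6324 V=10.6324[hold]; j=1 S=115.8233 intr=0.0000 cont=3.7852 V=3.7852[hold]; j=2 S=138.0080 intr=0.0000 cont=0.8252 V=0.8252[hold]; j=3 S=164.4421 intr=0.0000 cont=0.0808 V=0.0808[hold]  S*(3)=-
k=2: j=0 S=106.1064 intr=0.0000 cont=7.2590 V=7.2590[hold]; j=1 S=126.4300 intr=0.0000 cont=2.3287 V=2.3287[hold]; j=2 S=150.6464 intr=0.0000 cont=0.4592 V=0.4592[hold]  S*(2)=-
k=1: j=0 S=115.8233 intr=0.0000 cont=4.8308 V=4.8308[hold]; j=1 S=138.0080 intr=0.0000 cont=1.4088 V=1.4088[hold]  S*(1)=-
k=0: j=0 S=126.4300 intr=0.0000 cont=3.1459 V=3.1459[hold]  S*(0)=-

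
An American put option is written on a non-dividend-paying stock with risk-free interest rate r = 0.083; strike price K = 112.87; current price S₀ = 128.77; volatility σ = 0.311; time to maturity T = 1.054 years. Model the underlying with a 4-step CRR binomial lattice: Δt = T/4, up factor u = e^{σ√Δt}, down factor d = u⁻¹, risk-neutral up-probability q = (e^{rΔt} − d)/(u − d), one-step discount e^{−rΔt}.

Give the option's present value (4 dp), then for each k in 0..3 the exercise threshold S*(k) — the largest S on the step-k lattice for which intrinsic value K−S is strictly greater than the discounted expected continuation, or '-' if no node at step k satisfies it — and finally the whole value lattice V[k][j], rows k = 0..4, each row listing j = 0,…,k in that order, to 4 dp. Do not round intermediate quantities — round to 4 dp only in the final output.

price = 6.1666
boundary = - - - 79.7660
tree:
6.1666
11.2658 1.8866
19.8525 4.0954 0.0000
33.1040 8.8898 0.0000 0.0000
44.8736 19.2971 0.0000 0.0000 0.0000

Δt=0.26350, u=1.17309, d=0.85245, q=0.52913, disc=e^(-rΔt)=0.97837
k=4 terminal: V=max(K-S,0) → 44.8736 19.2971 0.0000 0.0000 0.0000
k=3: j=0 S=79.7660 intr=33.1040 cont=30.6622 V=33.1040[EX]; j=1 S=109.7697 intr=3.1003 cont=8.8898 V=8.8898[hold]; j=2 S=151.0591 intr=0.0000 cont=0.0000 V=0.0000[hold]; j=3 S=207.8793 intr=0.0000 cont=0.0000 V=0.0000[hold]  S*(3)=79.7660
k=2: j=0 S=93.5729 intr=19.2971 cont=19.8525 V=19.8525[hold]; j=1 S=128.7700 intr=0.0000 cont=4.0954 V=4.0954[hold]; j=2 S=177.2063 intr=0.0000 cont=0.0000 V=0.0000[hold]  S*(2)=-
k=1: j=0 S=109.7697 intr=3.1003 cont=11.2658 V=11.2658[hold]; j=1 S=151.0591 intr=0.0000 cont=1.8866 V=1.8866[hold]  S*(1)=-
k=0: j=0 S=128.7700 intr=0.0000 cont=6.1666 V=6.1666[hold]  S*(0)=-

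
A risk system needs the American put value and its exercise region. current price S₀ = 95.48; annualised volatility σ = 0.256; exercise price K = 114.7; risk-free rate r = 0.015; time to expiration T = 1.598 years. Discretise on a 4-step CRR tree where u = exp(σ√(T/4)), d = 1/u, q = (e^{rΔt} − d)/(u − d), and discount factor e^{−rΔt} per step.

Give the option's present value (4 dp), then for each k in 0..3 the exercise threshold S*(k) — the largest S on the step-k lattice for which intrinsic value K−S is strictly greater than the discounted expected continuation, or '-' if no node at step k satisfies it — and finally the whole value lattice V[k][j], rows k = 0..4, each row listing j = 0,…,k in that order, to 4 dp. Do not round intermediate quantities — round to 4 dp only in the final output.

price = 24.3460
boundary = - - 69.0825 81.2158
tree:
24.3460
34.1719 13.9272
45.6175 22.1087 5.1722
55.9380 33.4842 9.9704 0.0000
64.7168 45.6175 19.2200 0.0000 0.0000

Δt=0.39950  u=1.17563  d=0.85061  q=0.47813  discount=0.99403
step 4 (expiry): payoffs max(K−S,0) = 64.7168 45.6175 19.2200 0.0000 0.0000
step 3: (k=3,j=0): S=58.7620, (K−S)⁺=55.9380, hold=55.2528 ⇒ V=55.9380 exercise | (k=3,j=1): S=81.2158, (K−S)⁺=33.4842, hold=32.7989 ⇒ V=33.4842 exercise | (k=3,j=2): S=112.2495, (K−S)⁺=2.4505, hold=9.9704 ⇒ V=9.9704 continue | (k=3,j=3): S=155.1417, (K−S)⁺=0.0000, hold=0.0000 ⇒ V=0.0000 continue  boundary S*=81.2158
step 2: (k=2,j=0): S=69.0825, (K−S)⁺=45.6175, hold=44.9322 ⇒ V=45.6175 exercise | (k=2,j=1): S=95.4800, (K−S)⁺=19.2200, hold=22.1087 ⇒ V=22.1087 continue | (k=2,j=2): S=131.9643, (K−S)⁺=0.0000, hold=5.1722 ⇒ V=5.1722 continue  boundary S*=69.0825
step 1: (k=1,j=0): S=81.2158, (K−S)⁺=33.4842, hold=34.1719 ⇒ V=34.1719 continue | (k=1,j=1): S=112.2495, (K−S)⁺=2.4505, hold=13.9272 ⇒ V=13.9272 continue  boundary S*=-
step 0: (k=0,j=0): S=95.4800, (K−S)⁺=19.2200, hold=24.3460 ⇒ V=24.3460 continue  boundary S*=-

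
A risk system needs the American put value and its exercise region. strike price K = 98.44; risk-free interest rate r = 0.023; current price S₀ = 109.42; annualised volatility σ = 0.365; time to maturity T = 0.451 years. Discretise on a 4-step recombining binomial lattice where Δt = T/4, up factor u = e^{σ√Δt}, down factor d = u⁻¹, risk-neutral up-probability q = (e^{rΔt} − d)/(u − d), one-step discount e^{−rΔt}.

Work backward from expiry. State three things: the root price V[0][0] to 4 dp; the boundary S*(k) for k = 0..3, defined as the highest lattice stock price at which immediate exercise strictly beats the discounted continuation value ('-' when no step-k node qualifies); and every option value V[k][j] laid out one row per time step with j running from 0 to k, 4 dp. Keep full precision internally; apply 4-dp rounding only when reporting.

Δt=0.11275  u=1.13039  d=0.88465  q=0.47996  discount=0.99741
step 4 (expiry): payoffs max(K−S,0) = 31.4227 12.8069 0.0000 0.0000 0.0000
step 3: (k=3,j=0): S=75.7555, (K−S)⁺=22.6845, hold=22.4295 ⇒ V=22.6845 exercise | (k=3,j=1): S=96.7986, (K−S)⁺=1.6414, hold=6.6428 ⇒ V=6.6428 continue | (k=3,j=2): S=123.6870, (K−S)⁺=0.0000, hold=0.0000 ⇒ V=0.0000 continue | (k=3,j=3): S=158.0444, (K−S)⁺=0.0000, hold=0.0000 ⇒ V=0.0000 continue  boundary S*=75.7555
step 2: (k=2,j=0): S=85.6331, (K−S)⁺=12.8069, hold=14.9462 ⇒ V=14.9462 continue | (k=2,j=1): S=109.4200, (K−S)⁺=0.0000, hold=3.4455 ⇒ V=3.4455 continue | (k=2,j=2): S=139.8143, (K−S)⁺=0.0000, hold=0.0000 ⇒ V=0.0000 continue  boundary S*=-
step 1: (k=1,j=0): S=96.7986, (K−S)⁺=1.6414, hold=9.4019 ⇒ V=9.4019 continue | (k=1,j=1): S=123.6870, (K−S)⁺=0.0000, hold=1.7872 ⇒ V=1.7872 continue  boundary S*=-
step 0: (k=0,j=0): S=109.4200, (K−S)⁺=0.0000, hold=5.7322 ⇒ V=5.7322 continue  boundary S*=-

price = 5.7322
boundary = - - - 75.7555
tree:
5.7322
9.4019 1.7872
14.9462 3.4455 0.0000
22.6845 6.6428 0.0000 0.0000
31.4227 12.8069 0.0000 0.0000 0.0000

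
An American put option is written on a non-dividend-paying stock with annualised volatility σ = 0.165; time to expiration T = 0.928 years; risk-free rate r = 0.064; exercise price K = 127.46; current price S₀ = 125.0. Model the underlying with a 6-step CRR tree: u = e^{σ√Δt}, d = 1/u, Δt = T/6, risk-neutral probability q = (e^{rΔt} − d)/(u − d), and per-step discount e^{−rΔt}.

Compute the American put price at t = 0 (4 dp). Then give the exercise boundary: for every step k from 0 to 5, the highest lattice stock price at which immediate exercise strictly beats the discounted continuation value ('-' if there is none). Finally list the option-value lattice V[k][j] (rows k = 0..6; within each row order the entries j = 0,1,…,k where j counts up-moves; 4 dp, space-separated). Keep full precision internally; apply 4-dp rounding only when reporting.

params: Δt=0.15467 u=1.06704 d=0.93717 q=0.56038 e^(-rΔt)=0.99015
t_6 payoffs: 42.7724 31.0364 17.6741 2.4600 0.0000 0.0000 0.0000
t_5: node(5,0) S=90.3653 payoff=37.0947 vs cont=35.8392 → 37.0947 [stop]  node(5,1) S=102.8881 payoff=24.5719 vs cont=23.3165 → 24.5719 [stop]  node(5,2) S=117.1462 payoff=10.3138 vs cont=9.0583 → 10.3138 [stop]  node(5,3) S=133.3803 payoff=0.0000 vs cont=1.0708 → 1.0708 [wait]  node(5,4) S=151.8641 payoff=0.0000 vs cont=0.0000 → 0.0000 [wait]  node(5,5) S=172.9093 payoff=0.0000 vs cont=0.0000 → 0.0000 [wait]  ⇒ S*(5)=117.1462
t_4: node(4,0) S=96.4236 payoff=31.0364 vs cont=29.7809 → 31.0364 [stop]  node(4,1) S=109.7859 payoff=17.6741 vs cont=16.4186 → 17.6741 [stop]  node(4,2) S=125.0000 payoff=2.4600 vs cont=5.0836 → 5.0836 [wait]  node(4,3) S=142.3224 payoff=0.0000 vs cont=0.4661 → 0.4661 [wait]  node(4,4) S=162.0454 payoff=0.0000 vs cont=0.0000 → 0.0000 [wait]  ⇒ S*(4)=109.7859
t_3: node(3,0) S=102.8881 payoff=24.5719 vs cont=23.3165 → 24.5719 [stop]  node(3,1) S=117.1462 payoff=10.3138 vs cont=10.5140 → 10.5140 [wait]  node(3,2) S=133.3803 payoff=0.0000 vs cont=2.4715 → 2.4715 [wait]  node(3,3) S=151.8641 payoff=0.0000 vs cont=0.2029 → 0.2029 [wait]  ⇒ S*(3)=102.8881
t_2: node(2,0) S=109.7859 payoff=17.6741 vs cont=16.5297 → 17.6741 [stop]  node(2,1) S=125.0000 payoff=2.4600 vs cont=5.9480 → 5.9480 [wait]  node(2,2) S=142.3224 payoff=0.0000 vs cont=1.1884 → 1.1884 [wait]  ⇒ S*(2)=109.7859
t_1: node(1,0) S=117.1462 payoff=10.3138 vs cont=10.9936 → 10.9936 [wait]  node(1,1) S=133.3803 payoff=0.0000 vs cont=3.2485 → 3.2485 [wait]  ⇒ S*(1)=-
t_0: node(0,0) S=125.0000 payoff=2.4600 vs cont=6.5879 → 6.5879 [wait]  ⇒ S*(0)=-

price = 6.5879
boundary = - - 109.7859 102.8881 109.7859 117.1462
tree:
6.5879
10.9936 3.2485
17.6741 5.9480 1.1884
24.5719 10.5140 2.4715 0.2029
31.0364 17.6741 5.0836 0.4661 0.0000
37.0947 24.5719 10.3138 1.0708 0.0000 0.0000
42.7724 31.0364 17.6741 2.4600 0.0000 0.0000 0.0000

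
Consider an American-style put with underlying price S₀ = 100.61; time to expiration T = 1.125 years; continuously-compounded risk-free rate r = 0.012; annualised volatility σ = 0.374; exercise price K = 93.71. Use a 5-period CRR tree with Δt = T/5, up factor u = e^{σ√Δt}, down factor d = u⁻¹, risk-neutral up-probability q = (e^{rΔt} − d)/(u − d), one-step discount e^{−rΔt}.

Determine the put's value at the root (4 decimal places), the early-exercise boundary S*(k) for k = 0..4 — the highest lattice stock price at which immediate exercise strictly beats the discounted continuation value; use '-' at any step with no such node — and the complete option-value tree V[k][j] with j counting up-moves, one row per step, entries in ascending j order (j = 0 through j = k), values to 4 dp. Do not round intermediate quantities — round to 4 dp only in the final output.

Δt=0.22500  u=1.19411  d=0.83744  q=0.46335  discount=0.99730
step 5 (expiry): payoffs max(K−S,0) = 52.2706 34.6213 9.4550 0.0000 0.0000 0.0000
step 4: (k=4,j=0): S=49.4834, (K−S)⁺=44.2266, hold=43.9740 ⇒ V=44.2266 exercise | (k=4,j=1): S=70.5586, (K−S)⁺=23.1514, hold=22.8987 ⇒ V=23.1514 exercise | (k=4,j=2): S=100.6100, (K−S)⁺=0.0000, hold=5.0604 ⇒ V=5.0604 continue | (k=4,j=3): S=143.4604, (K−S)⁺=0.0000, hold=0.0000 ⇒ V=0.0000 continue | (k=4,j=4): S=204.5611, (K−S)⁺=0.0000, hold=0.0000 ⇒ V=0.0000 continue  boundary S*=70.5586
step 3: (k=3,j=0): S=59.0887, (K−S)⁺=34.6213, hold=34.3686 ⇒ V=34.6213 exercise | (k=3,j=1): S=84.2550, (K−S)⁺=9.4550, hold=14.7292 ⇒ V=14.7292 continue | (k=3,j=2): S=120.1397, (K−S)⁺=0.0000, hold=2.7084 ⇒ V=2.7084 continue | (k=3,j=3): S=171.3080, (K−S)⁺=0.0000, hold=0.0000 ⇒ V=0.0000 continue  boundary S*=59.0887
step 2: (k=2,j=0): S=70.5586, (K−S)⁺=23.1514, hold=25.3359 ⇒ V=25.3359 continue | (k=2,j=1): S=100.6100, (K−S)⁺=0.0000, hold=9.1347 ⇒ V=9.1347 continue | (k=2,j=2): S=143.4604, (K−S)⁺=0.0000, hold=1.4495 ⇒ V=1.4495 continue  boundary S*=-
step 1: (k=1,j=0): S=84.2550, (K−S)⁺=9.4550, hold=17.7811 ⇒ V=17.7811 continue | (k=1,j=1): S=120.1397, (K−S)⁺=0.0000, hold=5.5588 ⇒ V=5.5588 continue  boundary S*=-
step 0: (k=0,j=0): S=100.6100, (K−S)⁺=0.0000, hold=12.0852 ⇒ V=12.0852 continue  boundary S*=-

price = 12.0852
boundary = - - - 59.0887 70.5586
tree:
12.0852
17.7811 5.5588
25.3359 9.1347 1.4495
34.6213 14.7292 2.7084 0.0000
44.2266 23.1514 5.0604 0.0000 0.0000
52.2706 34.6213 9.4550 0.0000 0.0000 0.0000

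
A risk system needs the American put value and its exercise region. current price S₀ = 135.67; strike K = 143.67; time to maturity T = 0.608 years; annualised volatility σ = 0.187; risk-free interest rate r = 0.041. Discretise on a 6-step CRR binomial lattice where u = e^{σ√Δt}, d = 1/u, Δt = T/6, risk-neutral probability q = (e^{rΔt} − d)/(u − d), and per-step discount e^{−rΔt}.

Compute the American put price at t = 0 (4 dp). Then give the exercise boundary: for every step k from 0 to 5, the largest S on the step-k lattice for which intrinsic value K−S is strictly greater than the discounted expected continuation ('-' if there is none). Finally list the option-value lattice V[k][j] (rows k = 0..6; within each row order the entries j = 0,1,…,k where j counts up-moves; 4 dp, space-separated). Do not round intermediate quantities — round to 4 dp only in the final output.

price = 11.3439
boundary = - - 120.4423 113.4819 120.4423 127.8296
tree:
11.3439
16.5522 6.6285
23.2277 10.5243 3.0864
30.1881 16.0480 5.5112 0.8734
36.7463 23.2277 9.5510 1.8274 0.0000
42.9255 30.1881 15.8404 3.8235 0.0000 0.0000
48.7475 36.7463 23.2277 8.0000 0.0000 0.0000 0.0000

Δt=0.10133, u=1.06133, d=0.94221, q=0.52007, disc=e^(-rΔt)=0.99585
k=6 terminal: V=max(K-S,0) → 48.7475 36.7463 23.2277 8.0000 0.0000 0.0000 0.0000
k=5: j=0 S=100.7445 intr=42.9255 cont=42.3298 V=42.9255[EX]; j=1 S=113.4819 intr=30.1881 cont=29.5925 V=30.1881[EX]; j=2 S=127.8296 intr=15.8404 cont=15.2448 V=15.8404[EX]; j=3 S=143.9913 intr=0.0000 cont=3.8235 V=3.8235[hold]; j=4 S=162.1964 intr=0.0000 cont=0.0000 V=0.0000[hold]; j=5 S=182.7032 intr=0.0000 cont=0.0000 V=0.0000[hold]  S*(5)=127.8296
k=4: j=0 S=106.9237 intr=36.7463 cont=36.1506 V=36.7463[EX]; j=1 S=120.4423 intr=23.2277 cont=22.6321 V=23.2277[EX]; j=2 S=135.6700 intr=8.0000 cont=9.5510 V=9.5510[hold]; j=3 S=152.8230 intr=0.0000 cont=1.8274 V=1.8274[hold]; j=4 S=172.1447 intr=0.0000 cont=0.0000 V=0.0000[hold]  S*(4)=120.4423
k=3: j=0 S=113.4819 intr=30.1881 cont=29.5925 V=30.1881[EX]; j=1 S=127.8296 intr=15.8404 cont=16.0480 V=16.0480[hold]; j=2 S=143.9913 intr=0.0000 cont=5.5112 V=5.5112[hold]; j=3 S=162.1964 intr=0.0000 cont=0.8734 V=0.8734[hold]  S*(3)=113.4819
k=2: j=0 S=120.4423 intr=23.2277 cont=22.7396 V=23.2277[EX]; j=1 S=135.6700 intr=8.0000 cont=10.5243 V=10.5243[hold]; j=2 S=152.8230 intr=0.0000 cont=3.0864 V=3.0864[hold]  S*(2)=120.4423
k=1: j=0 S=127.8296 intr=15.8404 cont=16.5522 V=16.5522[hold]; j=1 S=143.9913 intr=0.0000 cont=6.6285 V=6.6285[hold]  S*(1)=-
k=0: j=0 S=135.6700 intr=8.0000 cont=11.3439 V=11.3439[hold]  S*(0)=-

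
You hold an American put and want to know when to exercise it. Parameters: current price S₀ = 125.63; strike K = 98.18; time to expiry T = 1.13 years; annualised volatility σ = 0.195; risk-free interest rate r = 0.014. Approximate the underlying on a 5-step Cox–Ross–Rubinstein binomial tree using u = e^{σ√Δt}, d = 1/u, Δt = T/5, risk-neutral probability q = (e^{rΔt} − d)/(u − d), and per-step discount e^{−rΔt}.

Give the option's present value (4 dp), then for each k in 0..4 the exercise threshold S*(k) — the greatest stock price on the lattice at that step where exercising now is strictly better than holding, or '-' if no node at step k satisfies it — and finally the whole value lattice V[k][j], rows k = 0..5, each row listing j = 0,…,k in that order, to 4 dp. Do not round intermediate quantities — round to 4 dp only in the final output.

Δt=0.22600, u=1.09713, d=0.91147, q=0.49391, disc=e^(-rΔt)=0.99684
k=5 terminal: V=max(K-S,0) → 19.1497 3.0509 0.0000 0.0000 0.0000 0.0000
k=4: j=0 S=86.7069 intr=11.4731 cont=11.1630 V=11.4731[EX]; j=1 S=104.3695 intr=0.0000 cont=1.5391 V=1.5391[hold]; j=2 S=125.6300 intr=0.0000 cont=0.0000 V=0.0000[hold]; j=3 S=151.2214 intr=0.0000 cont=0.0000 V=0.0000[hold]; j=4 S=182.0259 intr=0.0000 cont=0.0000 V=0.0000[hold]  S*(4)=86.7069
k=3: j=0 S=95.1291 intr=3.0509 cont=6.5459 V=6.5459[hold]; j=1 S=114.5074 intr=0.0000 cont=0.7765 V=0.7765[hold]; j=2 S=137.8330 intr=0.0000 cont=0.0000 V=0.0000[hold]; j=3 S=165.9102 intr=0.0000 cont=0.0000 V=0.0000[hold]  S*(3)=-
k=2: j=0 S=104.3695 intr=0.0000 cont=3.6847 V=3.6847[hold]; j=1 S=125.6300 intr=0.0000 cont=0.3917 V=0.3917[hold]; j=2 S=151.2214 intr=0.0000 cont=0.0000 V=0.0000[hold]  S*(2)=-
k=1: j=0 S=114.5074 intr=0.0000 cont=2.0517 V=2.0517[hold]; j=1 S=137.8330 intr=0.0000 cont=0.1976 V=0.1976[hold]  S*(1)=-
k=0: j=0 S=125.6300 intr=0.0000 cont=1.1324 V=1.1324[hold]  S*(0)=-

price = 1.1324
boundary = - - - - 86.7069
tree:
1.1324
2.0517 0.1976
3.6847 0.3917 0.0000
6.5459 0.7765 0.0000 0.0000
11.4731 1.5391 0.0000 0.0000 0.0000
19.1497 3.0509 0.0000 0.0000 0.0000 0.0000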